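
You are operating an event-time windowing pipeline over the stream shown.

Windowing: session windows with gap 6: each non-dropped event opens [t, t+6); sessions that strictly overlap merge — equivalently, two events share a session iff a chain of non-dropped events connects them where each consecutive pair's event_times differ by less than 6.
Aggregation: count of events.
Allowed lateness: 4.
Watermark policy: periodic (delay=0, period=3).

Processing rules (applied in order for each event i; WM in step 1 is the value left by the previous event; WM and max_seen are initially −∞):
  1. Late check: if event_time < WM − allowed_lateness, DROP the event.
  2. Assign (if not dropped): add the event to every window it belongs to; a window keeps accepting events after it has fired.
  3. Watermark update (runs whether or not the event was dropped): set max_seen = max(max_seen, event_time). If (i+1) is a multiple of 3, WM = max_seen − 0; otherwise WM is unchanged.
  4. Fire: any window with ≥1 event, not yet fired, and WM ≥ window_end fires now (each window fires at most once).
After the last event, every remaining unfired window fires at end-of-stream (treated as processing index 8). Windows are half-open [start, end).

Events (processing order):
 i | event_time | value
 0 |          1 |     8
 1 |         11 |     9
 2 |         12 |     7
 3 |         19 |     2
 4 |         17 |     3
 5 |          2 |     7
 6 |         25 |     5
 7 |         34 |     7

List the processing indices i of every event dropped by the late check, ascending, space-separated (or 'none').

5

i=0 t=1 v=8: → [1,7); WM=−∞
i=1 t=11 v=9: → [11,17); WM=−∞
i=2 t=12 v=7: → [11,18); WM=12
i=3 t=19 v=2: → [19,25); WM=12
i=4 t=17 v=3: → [11,25); WM=12
i=5 t=2 v=7: DROP (t<12-4); WM=19
i=6 t=25 v=5: → [25,31); WM=19
i=7 t=34 v=7: → [34,40); WM=19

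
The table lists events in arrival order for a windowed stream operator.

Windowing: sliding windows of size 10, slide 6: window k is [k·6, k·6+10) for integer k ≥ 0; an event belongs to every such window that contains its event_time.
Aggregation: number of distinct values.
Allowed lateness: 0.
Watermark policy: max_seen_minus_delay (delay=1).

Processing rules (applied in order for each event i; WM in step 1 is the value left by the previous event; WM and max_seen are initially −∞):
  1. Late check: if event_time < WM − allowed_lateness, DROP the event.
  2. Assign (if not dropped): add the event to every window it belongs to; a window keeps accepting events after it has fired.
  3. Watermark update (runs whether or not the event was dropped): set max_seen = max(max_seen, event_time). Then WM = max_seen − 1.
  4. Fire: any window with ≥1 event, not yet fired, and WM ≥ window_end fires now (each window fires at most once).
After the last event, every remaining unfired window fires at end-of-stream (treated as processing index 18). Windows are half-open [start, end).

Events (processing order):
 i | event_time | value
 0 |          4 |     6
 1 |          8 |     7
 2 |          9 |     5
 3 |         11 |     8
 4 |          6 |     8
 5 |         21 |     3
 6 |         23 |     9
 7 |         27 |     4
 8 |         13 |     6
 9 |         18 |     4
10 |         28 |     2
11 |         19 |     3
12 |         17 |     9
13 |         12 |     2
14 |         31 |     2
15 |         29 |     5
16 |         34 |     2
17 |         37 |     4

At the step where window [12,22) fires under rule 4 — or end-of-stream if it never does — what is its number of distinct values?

1

i=0 t=4 v=6: → [0,10); WM=3
i=1 t=8 v=7: → [6,16),[0,10); WM=7
i=2 t=9 v=5: → [6,16),[0,10); WM=8
i=3 t=11 v=8: → [6,16); WM=10; [0,10) fires=3
i=4 t=6 v=8: DROP (t<10-0); WM=10
i=5 t=21 v=3: → [18,28),[12,22); WM=20; [6,16) fires=3
i=6 t=23 v=9: → [18,28); WM=22; [12,22) fires=1
i=7 t=27 v=4: → [24,34),[18,28); WM=26
i=8 t=13 v=6: DROP (t<26-0); WM=26
i=9 t=18 v=4: DROP (t<26-0); WM=26
i=10 t=28 v=2: → [24,34); WM=27
i=11 t=19 v=3: DROP (t<27-0); WM=27
i=12 t=17 v=9: DROP (t<27-0); WM=27
i=13 t=12 v=2: DROP (t<27-0); WM=27
i=14 t=31 v=2: → [30,40),[24,34); WM=30; [18,28) fires=3
i=15 t=29 v=5: DROP (t<30-0); WM=30
i=16 t=34 v=2: → [30,40); WM=33
i=17 t=37 v=4: → [36,46),[30,40); WM=36; [24,34) fires=2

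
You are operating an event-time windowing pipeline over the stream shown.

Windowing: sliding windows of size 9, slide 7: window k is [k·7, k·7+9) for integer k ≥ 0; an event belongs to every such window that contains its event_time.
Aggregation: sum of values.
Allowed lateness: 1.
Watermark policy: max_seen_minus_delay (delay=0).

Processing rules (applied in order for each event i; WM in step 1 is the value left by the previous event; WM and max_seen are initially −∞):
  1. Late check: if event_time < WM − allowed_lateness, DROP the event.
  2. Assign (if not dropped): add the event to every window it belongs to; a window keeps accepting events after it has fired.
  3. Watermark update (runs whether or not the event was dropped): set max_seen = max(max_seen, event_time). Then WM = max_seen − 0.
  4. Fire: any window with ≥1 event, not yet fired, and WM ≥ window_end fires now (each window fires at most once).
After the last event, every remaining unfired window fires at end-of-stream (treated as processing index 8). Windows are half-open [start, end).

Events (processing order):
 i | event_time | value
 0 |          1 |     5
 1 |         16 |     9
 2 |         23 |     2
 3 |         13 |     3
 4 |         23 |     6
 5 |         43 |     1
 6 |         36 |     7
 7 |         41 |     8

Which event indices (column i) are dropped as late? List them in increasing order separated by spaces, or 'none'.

3 6 7

i=0 t=1 v=5: → [0,9); WM=1
i=1 t=16 v=9: → [14,23); WM=16; [0,9) fires=5
i=2 t=23 v=2: → [21,30); WM=23; [14,23) fires=9
i=3 t=13 v=3: DROP (t<23-1); WM=23
i=4 t=23 v=6: → [21,30); WM=23
i=5 t=43 v=1: → [42,51),[35,44); WM=43; [21,30) fires=8
i=6 t=36 v=7: DROP (t<43-1); WM=43
i=7 t=41 v=8: DROP (t<43-1); WM=43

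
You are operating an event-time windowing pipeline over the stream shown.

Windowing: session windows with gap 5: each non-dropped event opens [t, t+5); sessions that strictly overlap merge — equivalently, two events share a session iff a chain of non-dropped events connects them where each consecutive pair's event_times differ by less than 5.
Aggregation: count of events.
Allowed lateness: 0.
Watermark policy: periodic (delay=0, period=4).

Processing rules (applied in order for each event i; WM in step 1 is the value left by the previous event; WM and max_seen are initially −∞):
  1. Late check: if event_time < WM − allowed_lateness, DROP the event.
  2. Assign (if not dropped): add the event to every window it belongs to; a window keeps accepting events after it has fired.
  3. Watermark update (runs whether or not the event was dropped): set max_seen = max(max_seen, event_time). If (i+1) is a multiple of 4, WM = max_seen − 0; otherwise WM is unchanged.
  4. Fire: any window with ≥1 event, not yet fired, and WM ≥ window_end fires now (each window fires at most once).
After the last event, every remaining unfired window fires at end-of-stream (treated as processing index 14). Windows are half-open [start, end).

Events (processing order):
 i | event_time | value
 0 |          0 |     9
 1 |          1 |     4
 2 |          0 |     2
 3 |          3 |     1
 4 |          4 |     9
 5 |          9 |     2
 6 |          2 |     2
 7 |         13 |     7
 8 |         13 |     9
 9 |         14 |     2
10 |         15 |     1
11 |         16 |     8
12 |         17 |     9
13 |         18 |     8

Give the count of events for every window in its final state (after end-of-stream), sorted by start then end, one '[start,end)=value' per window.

i=0 t=0 v=9: → [0,5); WM=−∞
i=1 t=1 v=4: → [0,6); WM=−∞
i=2 t=0 v=2: → [0,6); WM=−∞
i=3 t=3 v=1: → [0,8); WM=3
i=4 t=4 v=9: → [0,9); WM=3
i=5 t=9 v=2: → [9,14); WM=3
i=6 t=2 v=2: DROP (t<3-0); WM=3
i=7 t=13 v=7: → [9,18); WM=13
i=8 t=13 v=9: → [9,18); WM=13
i=9 t=14 v=2: → [9,19); WM=13
i=10 t=15 v=1: → [9,20); WM=13
i=11 t=16 v=8: → [9,21); WM=16
i=12 t=17 v=9: → [9,22); WM=16
i=13 t=18 v=8: → [9,23); WM=16

[0,9)=5 [9,23)=8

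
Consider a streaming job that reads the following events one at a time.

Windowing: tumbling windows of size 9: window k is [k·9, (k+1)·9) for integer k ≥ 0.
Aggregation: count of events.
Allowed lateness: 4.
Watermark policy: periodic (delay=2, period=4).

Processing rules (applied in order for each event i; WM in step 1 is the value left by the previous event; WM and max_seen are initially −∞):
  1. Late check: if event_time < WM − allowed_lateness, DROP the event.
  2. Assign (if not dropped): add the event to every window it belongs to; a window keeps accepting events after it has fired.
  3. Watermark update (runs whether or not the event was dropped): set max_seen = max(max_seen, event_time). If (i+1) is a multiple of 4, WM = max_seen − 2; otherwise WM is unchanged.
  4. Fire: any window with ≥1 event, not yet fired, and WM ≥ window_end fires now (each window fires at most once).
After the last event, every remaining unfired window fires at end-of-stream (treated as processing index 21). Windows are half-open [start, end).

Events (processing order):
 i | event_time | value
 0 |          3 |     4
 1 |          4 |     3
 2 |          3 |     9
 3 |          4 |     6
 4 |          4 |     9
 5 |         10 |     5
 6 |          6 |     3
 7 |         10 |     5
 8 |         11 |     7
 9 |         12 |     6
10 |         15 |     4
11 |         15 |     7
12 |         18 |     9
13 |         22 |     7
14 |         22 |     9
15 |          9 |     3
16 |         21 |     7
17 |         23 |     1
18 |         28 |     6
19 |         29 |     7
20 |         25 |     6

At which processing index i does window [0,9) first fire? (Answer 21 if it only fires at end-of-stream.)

i=0 t=3 v=4: → [0,9); WM=−∞
i=1 t=4 v=3: → [0,9); WM=−∞
i=2 t=3 v=9: → [0,9); WM=−∞
i=3 t=4 v=6: → [0,9); WM=2
i=4 t=4 v=9: → [0,9); WM=2
i=5 t=10 v=5: → [9,18); WM=2
i=6 t=6 v=3: → [0,9); WM=2
i=7 t=10 v=5: → [9,18); WM=8
i=8 t=11 v=7: → [9,18); WM=8
i=9 t=12 v=6: → [9,18); WM=8
i=10 t=15 v=4: → [9,18); WM=8
i=11 t=15 v=7: → [9,18); WM=13; [0,9) fires=6
i=12 t=18 v=9: → [18,27); WM=13
i=13 t=22 v=7: → [18,27); WM=13
i=14 t=22 v=9: → [18,27); WM=13
i=15 t=9 v=3: → [9,18); WM=20; [9,18) fires=7
i=16 t=21 v=7: → [18,27); WM=20
i=17 t=23 v=1: → [18,27); WM=20
i=18 t=28 v=6: → [27,36); WM=20
i=19 t=29 v=7: → [27,36); WM=27; [18,27) fires=5
i=20 t=25 v=6: → [18,27); WM=27

11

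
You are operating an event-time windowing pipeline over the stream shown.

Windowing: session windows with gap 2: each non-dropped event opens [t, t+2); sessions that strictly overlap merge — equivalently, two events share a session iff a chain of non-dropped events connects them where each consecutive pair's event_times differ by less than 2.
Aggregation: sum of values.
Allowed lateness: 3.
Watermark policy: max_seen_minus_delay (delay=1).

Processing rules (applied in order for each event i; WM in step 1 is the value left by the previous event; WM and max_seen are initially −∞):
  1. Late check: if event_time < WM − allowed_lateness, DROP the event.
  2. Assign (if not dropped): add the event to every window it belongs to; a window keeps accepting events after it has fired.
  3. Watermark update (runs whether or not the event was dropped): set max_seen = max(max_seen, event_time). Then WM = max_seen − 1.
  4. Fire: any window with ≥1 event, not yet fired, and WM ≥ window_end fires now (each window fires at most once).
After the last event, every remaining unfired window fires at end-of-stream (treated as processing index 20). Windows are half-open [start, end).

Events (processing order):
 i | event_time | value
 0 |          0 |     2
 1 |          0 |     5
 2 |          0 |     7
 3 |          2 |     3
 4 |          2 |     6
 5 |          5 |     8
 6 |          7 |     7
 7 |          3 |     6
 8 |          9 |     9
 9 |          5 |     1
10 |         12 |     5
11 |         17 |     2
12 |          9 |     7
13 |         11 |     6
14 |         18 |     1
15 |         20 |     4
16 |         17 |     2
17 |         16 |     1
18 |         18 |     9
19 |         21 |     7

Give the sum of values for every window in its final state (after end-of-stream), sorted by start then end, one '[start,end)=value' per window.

i=0 t=0 v=2: → [0,2); WM=-1
i=1 t=0 v=5: → [0,2); WM=-1
i=2 t=0 v=7: → [0,2); WM=-1
i=3 t=2 v=3: → [2,4); WM=1
i=4 t=2 v=6: → [2,4); WM=1
i=5 t=5 v=8: → [5,7); WM=4
i=6 t=7 v=7: → [7,9); WM=6
i=7 t=3 v=6: → [2,5); WM=6
i=8 t=9 v=9: → [9,11); WM=8
i=9 t=5 v=1: → [5,7); WM=8
i=10 t=12 v=5: → [12,14); WM=11
i=11 t=17 v=2: → [17,19); WM=16
i=12 t=9 v=7: DROP (t<16-3); WM=16
i=13 t=11 v=6: DROP (t<16-3); WM=16
i=14 t=18 v=1: → [17,20); WM=17
i=15 t=20 v=4: → [20,22); WM=19
i=16 t=17 v=2: → [17,20); WM=19
i=17 t=16 v=1: → [16,20); WM=19
i=18 t=18 v=9: → [16,20); WM=19
i=19 t=21 v=7: → [20,23); WM=20

[0,2)=14 [2,5)=15 [5,7)=9 [7,9)=7 [9,11)=9 [12,14)=5 [16,20)=15 [20,23)=11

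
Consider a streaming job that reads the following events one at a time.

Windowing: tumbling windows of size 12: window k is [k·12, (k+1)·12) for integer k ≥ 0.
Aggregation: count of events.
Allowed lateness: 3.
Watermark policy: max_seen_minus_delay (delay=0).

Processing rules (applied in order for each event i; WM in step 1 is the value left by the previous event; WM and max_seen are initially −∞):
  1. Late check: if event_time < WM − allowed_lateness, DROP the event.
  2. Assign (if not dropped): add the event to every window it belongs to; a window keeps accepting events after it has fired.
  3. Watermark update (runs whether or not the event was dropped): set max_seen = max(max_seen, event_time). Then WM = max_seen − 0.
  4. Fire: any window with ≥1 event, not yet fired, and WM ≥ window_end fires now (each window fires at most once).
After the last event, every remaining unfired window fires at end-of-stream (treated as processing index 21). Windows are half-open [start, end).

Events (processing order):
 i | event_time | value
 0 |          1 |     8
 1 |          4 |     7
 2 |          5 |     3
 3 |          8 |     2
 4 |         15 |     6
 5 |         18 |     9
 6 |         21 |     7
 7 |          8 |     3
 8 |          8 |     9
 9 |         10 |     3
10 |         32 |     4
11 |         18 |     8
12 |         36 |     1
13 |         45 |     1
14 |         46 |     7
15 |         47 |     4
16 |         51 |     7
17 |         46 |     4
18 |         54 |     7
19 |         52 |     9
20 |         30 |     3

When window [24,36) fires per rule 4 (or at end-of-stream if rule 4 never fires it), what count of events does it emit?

i=0 t=1 v=8: → [0,12); WM=1
i=1 t=4 v=7: → [0,12); WM=4
i=2 t=5 v=3: → [0,12); WM=5
i=3 t=8 v=2: → [0,12); WM=8
i=4 t=15 v=6: → [12,24); WM=15; [0,12) fires=4
i=5 t=18 v=9: → [12,24); WM=18
i=6 t=21 v=7: → [12,24); WM=21
i=7 t=8 v=3: DROP (t<21-3); WM=21
i=8 t=8 v=9: DROP (t<21-3); WM=21
i=9 t=10 v=3: DROP (t<21-3); WM=21
i=10 t=32 v=4: → [24,36); WM=32; [12,24) fires=3
i=11 t=18 v=8: DROP (t<32-3); WM=32
i=12 t=36 v=1: → [36,48); WM=36; [24,36) fires=1
i=13 t=45 v=1: → [36,48); WM=45
i=14 t=46 v=7: → [36,48); WM=46
i=15 t=47 v=4: → [36,48); WM=47
i=16 t=51 v=7: → [48,60); WM=51; [36,48) fires=4
i=17 t=46 v=4: DROP (t<51-3); WM=51
i=18 t=54 v=7: → [48,60); WM=54
i=19 t=52 v=9: → [48,60); WM=54
i=20 t=30 v=3: DROP (t<54-3); WM=54

1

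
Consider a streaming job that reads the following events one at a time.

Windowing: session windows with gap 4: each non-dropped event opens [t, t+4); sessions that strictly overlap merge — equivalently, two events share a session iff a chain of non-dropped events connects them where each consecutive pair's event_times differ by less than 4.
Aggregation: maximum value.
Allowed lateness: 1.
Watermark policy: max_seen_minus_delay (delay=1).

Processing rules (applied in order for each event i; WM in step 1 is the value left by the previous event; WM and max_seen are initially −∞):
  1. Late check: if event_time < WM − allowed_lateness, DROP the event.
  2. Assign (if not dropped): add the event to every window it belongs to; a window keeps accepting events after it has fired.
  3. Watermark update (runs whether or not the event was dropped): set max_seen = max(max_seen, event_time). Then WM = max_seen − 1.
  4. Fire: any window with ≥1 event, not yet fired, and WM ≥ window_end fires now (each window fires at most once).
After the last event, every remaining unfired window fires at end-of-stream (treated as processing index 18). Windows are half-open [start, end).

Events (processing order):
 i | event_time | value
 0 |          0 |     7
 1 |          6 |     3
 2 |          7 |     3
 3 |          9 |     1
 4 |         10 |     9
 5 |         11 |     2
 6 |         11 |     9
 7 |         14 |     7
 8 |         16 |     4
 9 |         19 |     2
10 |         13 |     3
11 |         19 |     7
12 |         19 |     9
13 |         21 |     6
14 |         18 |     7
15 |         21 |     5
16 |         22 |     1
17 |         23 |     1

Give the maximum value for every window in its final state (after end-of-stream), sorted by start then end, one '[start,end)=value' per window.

i=0 t=0 v=7: → [0,4); WM=-1
i=1 t=6 v=3: → [6,10); WM=5
i=2 t=7 v=3: → [6,11); WM=6
i=3 t=9 v=1: → [6,13); WM=8
i=4 t=10 v=9: → [6,14); WM=9
i=5 t=11 v=2: → [6,15); WM=10
i=6 t=11 v=9: → [6,15); WM=10
i=7 t=14 v=7: → [6,18); WM=13
i=8 t=16 v=4: → [6,20); WM=15
i=9 t=19 v=2: → [6,23); WM=18
i=10 t=13 v=3: DROP (t<18-1); WM=18
i=11 t=19 v=7: → [6,23); WM=18
i=12 t=19 v=9: → [6,23); WM=18
i=13 t=21 v=6: → [6,25); WM=20
i=14 t=18 v=7: DROP (t<20-1); WM=20
i=15 t=21 v=5: → [6,25); WM=20
i=16 t=22 v=1: → [6,26); WM=21
i=17 t=23 v=1: → [6,27); WM=22

[0,4)=7 [6,27)=9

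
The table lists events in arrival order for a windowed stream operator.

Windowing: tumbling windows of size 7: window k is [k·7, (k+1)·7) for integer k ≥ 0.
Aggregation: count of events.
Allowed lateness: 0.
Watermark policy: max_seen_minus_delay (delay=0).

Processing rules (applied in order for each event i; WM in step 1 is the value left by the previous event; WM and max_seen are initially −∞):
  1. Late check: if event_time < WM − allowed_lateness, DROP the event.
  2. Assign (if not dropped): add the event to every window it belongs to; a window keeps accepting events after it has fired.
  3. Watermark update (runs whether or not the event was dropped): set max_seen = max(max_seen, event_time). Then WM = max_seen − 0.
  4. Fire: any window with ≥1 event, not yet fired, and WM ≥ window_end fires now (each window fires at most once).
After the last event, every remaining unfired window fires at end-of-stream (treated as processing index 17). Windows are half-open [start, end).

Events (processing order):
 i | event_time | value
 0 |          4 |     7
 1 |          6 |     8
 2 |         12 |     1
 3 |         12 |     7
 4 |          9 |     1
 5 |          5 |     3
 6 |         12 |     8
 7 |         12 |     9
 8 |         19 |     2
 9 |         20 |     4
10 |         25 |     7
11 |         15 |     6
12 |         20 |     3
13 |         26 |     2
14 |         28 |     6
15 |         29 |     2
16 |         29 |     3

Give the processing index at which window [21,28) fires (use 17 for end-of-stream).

14

i=0 t=4 v=7: → [0,7); WM=4
i=1 t=6 v=8: → [0,7); WM=6
i=2 t=12 v=1: → [7,14); WM=12; [0,7) fires=2
i=3 t=12 v=7: → [7,14); WM=12
i=4 t=9 v=1: DROP (t<12-0); WM=12
i=5 t=5 v=3: DROP (t<12-0); WM=12
i=6 t=12 v=8: → [7,14); WM=12
i=7 t=12 v=9: → [7,14); WM=12
i=8 t=19 v=2: → [14,21); WM=19; [7,14) fires=4
i=9 t=20 v=4: → [14,21); WM=20
i=10 t=25 v=7: → [21,28); WM=25; [14,21) fires=2
i=11 t=15 v=6: DROP (t<25-0); WM=25
i=12 t=20 v=3: DROP (t<25-0); WM=25
i=13 t=26 v=2: → [21,28); WM=26
i=14 t=28 v=6: → [28,35); WM=28; [21,28) fires=2
i=15 t=29 v=2: → [28,35); WM=29
i=16 t=29 v=3: → [28,35); WM=29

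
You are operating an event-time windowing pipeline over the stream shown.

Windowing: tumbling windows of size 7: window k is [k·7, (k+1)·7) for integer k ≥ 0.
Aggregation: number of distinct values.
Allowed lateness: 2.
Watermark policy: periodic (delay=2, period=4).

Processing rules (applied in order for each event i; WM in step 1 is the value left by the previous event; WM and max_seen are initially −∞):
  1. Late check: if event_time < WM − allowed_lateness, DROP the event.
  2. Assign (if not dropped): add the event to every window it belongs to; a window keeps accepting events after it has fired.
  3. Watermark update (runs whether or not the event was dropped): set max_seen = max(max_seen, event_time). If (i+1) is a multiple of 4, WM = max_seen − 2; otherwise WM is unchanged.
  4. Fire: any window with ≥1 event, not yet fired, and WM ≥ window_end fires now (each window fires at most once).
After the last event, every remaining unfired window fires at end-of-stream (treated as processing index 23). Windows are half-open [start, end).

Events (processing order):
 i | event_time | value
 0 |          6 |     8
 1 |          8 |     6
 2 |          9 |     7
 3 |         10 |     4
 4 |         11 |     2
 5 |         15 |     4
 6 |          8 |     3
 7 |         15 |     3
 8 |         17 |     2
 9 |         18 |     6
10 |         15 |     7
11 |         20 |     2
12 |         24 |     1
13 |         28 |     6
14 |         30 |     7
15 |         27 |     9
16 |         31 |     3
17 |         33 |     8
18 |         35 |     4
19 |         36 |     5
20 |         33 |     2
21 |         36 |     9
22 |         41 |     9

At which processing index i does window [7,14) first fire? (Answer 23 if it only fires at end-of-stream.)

i=0 t=6 v=8: → [0,7); WM=−∞
i=1 t=8 v=6: → [7,14); WM=−∞
i=2 t=9 v=7: → [7,14); WM=−∞
i=3 t=10 v=4: → [7,14); WM=8; [0,7) fires=1
i=4 t=11 v=2: → [7,14); WM=8
i=5 t=15 v=4: → [14,21); WM=8
i=6 t=8 v=3: → [7,14); WM=8
i=7 t=15 v=3: → [14,21); WM=13
i=8 t=17 v=2: → [14,21); WM=13
i=9 t=18 v=6: → [14,21); WM=13
i=10 t=15 v=7: → [14,21); WM=13
i=11 t=20 v=2: → [14,21); WM=18; [7,14) fires=5
i=12 t=24 v=1: → [21,28); WM=18
i=13 t=28 v=6: → [28,35); WM=18
i=14 t=30 v=7: → [28,35); WM=18
i=15 t=27 v=9: → [21,28); WM=28; [14,21) fires=5 [21,28) fires=2
i=16 t=31 v=3: → [28,35); WM=28
i=17 t=33 v=8: → [28,35); WM=28
i=18 t=35 v=4: → [35,42); WM=28
i=19 t=36 v=5: → [35,42); WM=34
i=20 t=33 v=2: → [28,35); WM=34
i=21 t=36 v=9: → [35,42); WM=34
i=22 t=41 v=9: → [35,42); WM=34

11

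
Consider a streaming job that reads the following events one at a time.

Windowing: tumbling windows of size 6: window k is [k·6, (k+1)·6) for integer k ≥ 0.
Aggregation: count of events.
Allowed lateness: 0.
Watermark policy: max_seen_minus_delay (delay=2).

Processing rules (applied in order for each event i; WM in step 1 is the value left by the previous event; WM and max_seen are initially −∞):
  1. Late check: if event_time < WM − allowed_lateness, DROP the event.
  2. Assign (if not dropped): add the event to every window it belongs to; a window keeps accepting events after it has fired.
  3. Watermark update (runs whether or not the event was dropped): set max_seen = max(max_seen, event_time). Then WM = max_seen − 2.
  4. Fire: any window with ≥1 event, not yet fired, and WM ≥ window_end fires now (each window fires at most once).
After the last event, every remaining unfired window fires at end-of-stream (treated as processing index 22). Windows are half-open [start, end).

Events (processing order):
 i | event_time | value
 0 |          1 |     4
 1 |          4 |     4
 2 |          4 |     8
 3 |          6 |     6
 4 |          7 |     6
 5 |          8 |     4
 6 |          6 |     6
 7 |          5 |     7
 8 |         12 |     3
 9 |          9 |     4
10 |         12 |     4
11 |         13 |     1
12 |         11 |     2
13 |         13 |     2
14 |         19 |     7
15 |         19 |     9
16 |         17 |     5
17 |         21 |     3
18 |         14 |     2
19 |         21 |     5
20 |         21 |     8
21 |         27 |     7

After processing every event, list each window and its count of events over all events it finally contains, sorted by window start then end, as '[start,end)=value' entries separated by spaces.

i=0 t=1 v=4: → [0,6); WM=-1
i=1 t=4 v=4: → [0,6); WM=2
i=2 t=4 v=8: → [0,6); WM=2
i=3 t=6 v=6: → [6,12); WM=4
i=4 t=7 v=6: → [6,12); WM=5
i=5 t=8 v=4: → [6,12); WM=6; [0,6) fires=3
i=6 t=6 v=6: → [6,12); WM=6
i=7 t=5 v=7: DROP (t<6-0); WM=6
i=8 t=12 v=3: → [12,18); WM=10
i=9 t=9 v=4: DROP (t<10-0); WM=10
i=10 t=12 v=4: → [12,18); WM=10
i=11 t=13 v=1: → [12,18); WM=11
i=12 t=11 v=2: → [6,12); WM=11
i=13 t=13 v=2: → [12,18); WM=11
i=14 t=19 v=7: → [18,24); WM=17; [6,12) fires=5
i=15 t=19 v=9: → [18,24); WM=17
i=16 t=17 v=5: → [12,18); WM=17
i=17 t=21 v=3: → [18,24); WM=19; [12,18) fires=5
i=18 t=14 v=2: DROP (t<19-0); WM=19
i=19 t=21 v=5: → [18,24); WM=19
i=20 t=21 v=8: → [18,24); WM=19
i=21 t=27 v=7: → [24,30); WM=25; [18,24) fires=5

[0,6)=3 [6,12)=5 [12,18)=5 [18,24)=5 [24,30)=1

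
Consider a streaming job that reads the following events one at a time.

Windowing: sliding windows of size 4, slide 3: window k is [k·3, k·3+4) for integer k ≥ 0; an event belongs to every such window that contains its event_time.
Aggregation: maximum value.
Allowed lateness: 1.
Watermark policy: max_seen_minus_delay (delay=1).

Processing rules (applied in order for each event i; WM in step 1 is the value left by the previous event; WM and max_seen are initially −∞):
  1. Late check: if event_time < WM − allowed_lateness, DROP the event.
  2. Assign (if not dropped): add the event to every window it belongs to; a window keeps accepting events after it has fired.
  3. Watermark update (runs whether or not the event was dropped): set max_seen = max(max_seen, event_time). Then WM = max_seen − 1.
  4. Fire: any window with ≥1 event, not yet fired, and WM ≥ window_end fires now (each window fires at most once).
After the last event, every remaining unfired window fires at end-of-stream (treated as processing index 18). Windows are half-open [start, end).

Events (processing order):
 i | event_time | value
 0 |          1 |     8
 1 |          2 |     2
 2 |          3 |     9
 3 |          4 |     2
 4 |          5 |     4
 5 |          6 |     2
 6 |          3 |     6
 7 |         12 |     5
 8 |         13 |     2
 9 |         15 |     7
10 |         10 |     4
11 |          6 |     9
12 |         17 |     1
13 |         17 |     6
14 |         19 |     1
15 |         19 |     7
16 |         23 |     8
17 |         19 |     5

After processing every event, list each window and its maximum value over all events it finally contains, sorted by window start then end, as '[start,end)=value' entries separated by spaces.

[0,4)=9 [3,7)=9 [6,10)=2 [9,13)=5 [12,16)=7 [15,19)=7 [18,22)=7 [21,25)=8

i=0 t=1 v=8: → [0,4); WM=0
i=1 t=2 v=2: → [0,4); WM=1
i=2 t=3 v=9: → [3,7),[0,4); WM=2
i=3 t=4 v=2: → [3,7); WM=3
i=4 t=5 v=4: → [3,7); WM=4; [0,4) fires=9
i=5 t=6 v=2: → [6,10),[3,7); WM=5
i=6 t=3 v=6: DROP (t<5-1); WM=5
i=7 t=12 v=5: → [12,16),[9,13); WM=11; [3,7) fires=9 [6,10) fires=2
i=8 t=13 v=2: → [12,16); WM=12
i=9 t=15 v=7: → [15,19),[12,16); WM=14; [9,13) fires=5
i=10 t=10 v=4: DROP (t<14-1); WM=14
i=11 t=6 v=9: DROP (t<14-1); WM=14
i=12 t=17 v=1: → [15,19); WM=16; [12,16) fires=7
i=13 t=17 v=6: → [15,19); WM=16
i=14 t=19 v=1: → [18,22); WM=18
i=15 t=19 v=7: → [18,22); WM=18
i=16 t=23 v=8: → [21,25); WM=22; [15,19) fires=7 [18,22) fires=7
i=17 t=19 v=5: DROP (t<22-1); WM=22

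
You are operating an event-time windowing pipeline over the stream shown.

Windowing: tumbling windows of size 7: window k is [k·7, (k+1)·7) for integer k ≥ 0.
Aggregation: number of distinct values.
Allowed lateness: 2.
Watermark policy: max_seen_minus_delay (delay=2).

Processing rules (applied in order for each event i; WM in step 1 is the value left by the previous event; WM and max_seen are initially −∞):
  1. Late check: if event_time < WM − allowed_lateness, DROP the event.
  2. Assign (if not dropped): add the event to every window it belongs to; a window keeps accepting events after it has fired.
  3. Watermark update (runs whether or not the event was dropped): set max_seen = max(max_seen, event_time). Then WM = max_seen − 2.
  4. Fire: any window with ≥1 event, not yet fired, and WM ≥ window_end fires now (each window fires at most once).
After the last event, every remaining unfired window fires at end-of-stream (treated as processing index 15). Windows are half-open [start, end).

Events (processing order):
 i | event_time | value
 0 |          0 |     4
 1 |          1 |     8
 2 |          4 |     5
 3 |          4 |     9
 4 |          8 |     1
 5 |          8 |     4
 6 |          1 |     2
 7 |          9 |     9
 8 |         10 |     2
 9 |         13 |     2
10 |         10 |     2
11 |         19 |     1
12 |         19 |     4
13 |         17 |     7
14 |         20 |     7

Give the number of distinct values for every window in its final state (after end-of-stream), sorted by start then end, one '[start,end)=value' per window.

[0,7)=4 [7,14)=4 [14,21)=3

i=0 t=0 v=4: → [0,7); WM=-2
i=1 t=1 v=8: → [0,7); WM=-1
i=2 t=4 v=5: → [0,7); WM=2
i=3 t=4 v=9: → [0,7); WM=2
i=4 t=8 v=1: → [7,14); WM=6
i=5 t=8 v=4: → [7,14); WM=6
i=6 t=1 v=2: DROP (t<6-2); WM=6
i=7 t=9 v=9: → [7,14); WM=7; [0,7) fires=4
i=8 t=10 v=2: → [7,14); WM=8
i=9 t=13 v=2: → [7,14); WM=11
i=10 t=10 v=2: → [7,14); WM=11
i=11 t=19 v=1: → [14,21); WM=17; [7,14) fires=4
i=12 t=19 v=4: → [14,21); WM=17
i=13 t=17 v=7: → [14,21); WM=17
i=14 t=20 v=7: → [14,21); WM=18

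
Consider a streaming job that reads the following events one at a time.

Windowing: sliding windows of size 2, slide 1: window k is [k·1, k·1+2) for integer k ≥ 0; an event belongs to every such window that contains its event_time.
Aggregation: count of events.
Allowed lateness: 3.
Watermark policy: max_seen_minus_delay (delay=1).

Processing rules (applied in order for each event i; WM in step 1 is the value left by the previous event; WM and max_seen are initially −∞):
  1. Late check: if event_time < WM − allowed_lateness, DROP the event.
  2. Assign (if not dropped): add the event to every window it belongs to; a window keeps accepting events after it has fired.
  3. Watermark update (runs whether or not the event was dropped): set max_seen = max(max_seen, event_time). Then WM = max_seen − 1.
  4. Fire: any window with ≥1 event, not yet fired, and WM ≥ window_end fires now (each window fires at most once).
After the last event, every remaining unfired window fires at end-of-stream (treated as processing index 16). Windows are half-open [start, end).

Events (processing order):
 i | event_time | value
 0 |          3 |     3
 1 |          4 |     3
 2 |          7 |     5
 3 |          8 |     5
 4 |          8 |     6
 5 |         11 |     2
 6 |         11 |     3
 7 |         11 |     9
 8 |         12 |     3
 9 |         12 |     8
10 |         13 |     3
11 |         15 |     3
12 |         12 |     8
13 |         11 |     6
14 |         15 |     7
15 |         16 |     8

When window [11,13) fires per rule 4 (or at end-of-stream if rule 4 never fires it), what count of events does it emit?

i=0 t=3 v=3: → [3,5),[2,4); WM=2
i=1 t=4 v=3: → [4,6),[3,5); WM=3
i=2 t=7 v=5: → [7,9),[6,8); WM=6; [2,4) fires=1 [3,5) fires=2 [4,6) fires=1
i=3 t=8 v=5: → [8,10),[7,9); WM=7
i=4 t=8 v=6: → [8,10),[7,9); WM=7
i=5 t=11 v=2: → [11,13),[10,12); WM=10; [6,8) fires=1 [7,9) fires=3 [8,10) fires=2
i=6 t=11 v=3: → [11,13),[10,12); WM=10
i=7 t=11 v=9: → [11,13),[10,12); WM=10
i=8 t=12 v=3: → [12,14),[11,13); WM=11
i=9 t=12 v=8: → [12,14),[11,13); WM=11
i=10 t=13 v=3: → [13,15),[12,14); WM=12; [10,12) fires=3
i=11 t=15 v=3: → [15,17),[14,16); WM=14; [11,13) fires=5 [12,14) fires=3
i=12 t=12 v=8: → [12,14),[11,13); WM=14
i=13 t=11 v=6: → [11,13),[10,12); WM=14
i=14 t=15 v=7: → [15,17),[14,16); WM=14
i=15 t=16 v=8: → [16,18),[15,17); WM=15; [13,15) fires=1

5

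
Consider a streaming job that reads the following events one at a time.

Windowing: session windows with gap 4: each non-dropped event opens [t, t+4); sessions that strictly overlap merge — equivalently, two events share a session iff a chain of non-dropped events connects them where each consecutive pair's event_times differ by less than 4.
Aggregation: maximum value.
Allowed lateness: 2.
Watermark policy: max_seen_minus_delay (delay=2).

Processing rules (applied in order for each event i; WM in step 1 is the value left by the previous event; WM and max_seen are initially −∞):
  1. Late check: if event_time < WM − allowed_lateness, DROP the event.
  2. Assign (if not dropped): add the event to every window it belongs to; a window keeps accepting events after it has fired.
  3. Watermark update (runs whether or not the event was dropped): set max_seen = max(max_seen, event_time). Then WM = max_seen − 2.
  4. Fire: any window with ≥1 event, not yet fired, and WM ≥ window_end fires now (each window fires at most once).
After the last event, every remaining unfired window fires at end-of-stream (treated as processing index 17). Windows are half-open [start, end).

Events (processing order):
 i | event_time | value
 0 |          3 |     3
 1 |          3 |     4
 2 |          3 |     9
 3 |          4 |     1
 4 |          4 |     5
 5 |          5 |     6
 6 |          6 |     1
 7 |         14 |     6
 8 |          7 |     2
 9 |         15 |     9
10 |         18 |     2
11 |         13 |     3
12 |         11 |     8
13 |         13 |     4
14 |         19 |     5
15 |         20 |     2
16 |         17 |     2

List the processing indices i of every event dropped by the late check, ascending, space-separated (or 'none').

8 11 12 13

i=0 t=3 v=3: → [3,7); WM=1
i=1 t=3 v=4: → [3,7); WM=1
i=2 t=3 v=9: → [3,7); WM=1
i=3 t=4 v=1: → [3,8); WM=2
i=4 t=4 v=5: → [3,8); WM=2
i=5 t=5 v=6: → [3,9); WM=3
i=6 t=6 v=1: → [3,10); WM=4
i=7 t=14 v=6: → [14,18); WM=12
i=8 t=7 v=2: DROP (t<12-2); WM=12
i=9 t=15 v=9: → [14,19); WM=13
i=10 t=18 v=2: → [14,22); WM=16
i=11 t=13 v=3: DROP (t<16-2); WM=16
i=12 t=11 v=8: DROP (t<16-2); WM=16
i=13 t=13 v=4: DROP (t<16-2); WM=16
i=14 t=19 v=5: → [14,23); WM=17
i=15 t=20 v=2: → [14,24); WM=18
i=16 t=17 v=2: → [14,24); WM=18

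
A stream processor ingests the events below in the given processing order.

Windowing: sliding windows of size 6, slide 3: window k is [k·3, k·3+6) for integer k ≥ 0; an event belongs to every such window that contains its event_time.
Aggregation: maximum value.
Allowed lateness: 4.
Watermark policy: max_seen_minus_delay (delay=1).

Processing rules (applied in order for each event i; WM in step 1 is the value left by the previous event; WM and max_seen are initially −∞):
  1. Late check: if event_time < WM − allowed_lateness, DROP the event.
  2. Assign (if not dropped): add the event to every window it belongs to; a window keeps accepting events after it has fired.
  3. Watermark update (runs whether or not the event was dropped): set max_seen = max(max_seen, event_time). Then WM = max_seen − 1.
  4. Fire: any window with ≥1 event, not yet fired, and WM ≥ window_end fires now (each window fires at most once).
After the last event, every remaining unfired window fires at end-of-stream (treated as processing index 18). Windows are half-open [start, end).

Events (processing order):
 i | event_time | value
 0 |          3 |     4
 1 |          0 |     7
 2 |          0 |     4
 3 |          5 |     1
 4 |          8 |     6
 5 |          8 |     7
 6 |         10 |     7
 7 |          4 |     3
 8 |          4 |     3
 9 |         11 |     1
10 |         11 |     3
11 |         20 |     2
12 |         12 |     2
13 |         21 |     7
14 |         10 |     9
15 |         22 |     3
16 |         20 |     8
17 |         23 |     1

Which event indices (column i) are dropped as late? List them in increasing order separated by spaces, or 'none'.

7 8 12 14

i=0 t=3 v=4: → [3,9),[0,6); WM=2
i=1 t=0 v=7: → [0,6); WM=2
i=2 t=0 v=4: → [0,6); WM=2
i=3 t=5 v=1: → [3,9),[0,6); WM=4
i=4 t=8 v=6: → [6,12),[3,9); WM=7; [0,6) fires=7
i=5 t=8 v=7: → [6,12),[3,9); WM=7
i=6 t=10 v=7: → [9,15),[6,12); WM=9; [3,9) fires=7
i=7 t=4 v=3: DROP (t<9-4); WM=9
i=8 t=4 v=3: DROP (t<9-4); WM=9
i=9 t=11 v=1: → [9,15),[6,12); WM=10
i=10 t=11 v=3: → [9,15),[6,12); WM=10
i=11 t=20 v=2: → [18,24),[15,21); WM=19; [6,12) fires=7 [9,15) fires=7
i=12 t=12 v=2: DROP (t<19-4); WM=19
i=13 t=21 v=7: → [21,27),[18,24); WM=20
i=14 t=10 v=9: DROP (t<20-4); WM=20
i=15 t=22 v=3: → [21,27),[18,24); WM=21; [15,21) fires=2
i=16 t=20 v=8: → [18,24),[15,21); WM=21
i=17 t=23 v=1: → [21,27),[18,24); WM=22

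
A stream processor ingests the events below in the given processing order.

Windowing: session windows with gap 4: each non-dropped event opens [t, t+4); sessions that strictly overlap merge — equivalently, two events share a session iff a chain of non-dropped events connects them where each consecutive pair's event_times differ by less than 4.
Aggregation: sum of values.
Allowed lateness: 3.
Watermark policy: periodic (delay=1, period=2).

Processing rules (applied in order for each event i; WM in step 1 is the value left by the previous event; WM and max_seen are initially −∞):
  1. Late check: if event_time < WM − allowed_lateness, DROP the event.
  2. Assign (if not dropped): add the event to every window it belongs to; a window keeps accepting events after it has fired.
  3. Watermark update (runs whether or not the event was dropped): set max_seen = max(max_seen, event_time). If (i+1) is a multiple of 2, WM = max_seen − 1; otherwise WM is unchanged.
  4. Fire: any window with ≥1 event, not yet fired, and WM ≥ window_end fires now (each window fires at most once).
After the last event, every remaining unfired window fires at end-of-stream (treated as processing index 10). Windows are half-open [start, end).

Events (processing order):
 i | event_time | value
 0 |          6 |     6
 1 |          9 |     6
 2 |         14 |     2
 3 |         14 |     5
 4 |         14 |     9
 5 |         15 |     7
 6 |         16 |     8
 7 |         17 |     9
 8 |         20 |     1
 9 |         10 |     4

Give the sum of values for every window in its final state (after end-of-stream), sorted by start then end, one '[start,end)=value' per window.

[6,13)=12 [14,24)=41

i=0 t=6 v=6: → [6,10); WM=−∞
i=1 t=9 v=6: → [6,13); WM=8
i=2 t=14 v=2: → [14,18); WM=8
i=3 t=14 v=5: → [14,18); WM=13
i=4 t=14 v=9: → [14,18); WM=13
i=5 t=15 v=7: → [14,19); WM=14
i=6 t=16 v=8: → [14,20); WM=14
i=7 t=17 v=9: → [14,21); WM=16
i=8 t=20 v=1: → [14,24); WM=16
i=9 t=10 v=4: DROP (t<16-3); WM=19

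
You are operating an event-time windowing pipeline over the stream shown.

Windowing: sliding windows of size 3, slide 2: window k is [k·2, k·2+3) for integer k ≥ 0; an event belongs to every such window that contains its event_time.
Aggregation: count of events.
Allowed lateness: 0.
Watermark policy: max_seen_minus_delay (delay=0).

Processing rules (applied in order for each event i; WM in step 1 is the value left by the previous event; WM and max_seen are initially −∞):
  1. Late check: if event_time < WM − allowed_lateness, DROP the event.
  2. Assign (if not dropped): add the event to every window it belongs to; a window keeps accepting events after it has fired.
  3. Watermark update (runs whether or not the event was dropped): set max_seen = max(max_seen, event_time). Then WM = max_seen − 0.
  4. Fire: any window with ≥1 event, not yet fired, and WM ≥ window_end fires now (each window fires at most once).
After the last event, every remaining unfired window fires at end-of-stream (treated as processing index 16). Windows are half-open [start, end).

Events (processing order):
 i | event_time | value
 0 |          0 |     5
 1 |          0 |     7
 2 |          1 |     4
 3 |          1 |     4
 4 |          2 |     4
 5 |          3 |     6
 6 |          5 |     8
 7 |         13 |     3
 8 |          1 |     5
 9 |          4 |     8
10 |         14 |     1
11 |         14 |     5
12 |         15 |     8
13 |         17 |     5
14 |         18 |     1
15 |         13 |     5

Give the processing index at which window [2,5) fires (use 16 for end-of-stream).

i=0 t=0 v=5: → [0,3); WM=0
i=1 t=0 v=7: → [0,3); WM=0
i=2 t=1 v=4: → [0,3); WM=1
i=3 t=1 v=4: → [0,3); WM=1
i=4 t=2 v=4: → [2,5),[0,3); WM=2
i=5 t=3 v=6: → [2,5); WM=3; [0,3) fires=5
i=6 t=5 v=8: → [4,7); WM=5; [2,5) fires=2
i=7 t=13 v=3: → [12,15); WM=13; [4,7) fires=1
i=8 t=1 v=5: DROP (t<13-0); WM=13
i=9 t=4 v=8: DROP (t<13-0); WM=13
i=10 t=14 v=1: → [14,17),[12,15); WM=14
i=11 t=14 v=5: → [14,17),[12,15); WM=14
i=12 t=15 v=8: → [14,17); WM=15; [12,15) fires=3
i=13 t=17 v=5: → [16,19); WM=17; [14,17) fires=3
i=14 t=18 v=1: → [18,21),[16,19); WM=18
i=15 t=13 v=5: DROP (t<18-0); WM=18

6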